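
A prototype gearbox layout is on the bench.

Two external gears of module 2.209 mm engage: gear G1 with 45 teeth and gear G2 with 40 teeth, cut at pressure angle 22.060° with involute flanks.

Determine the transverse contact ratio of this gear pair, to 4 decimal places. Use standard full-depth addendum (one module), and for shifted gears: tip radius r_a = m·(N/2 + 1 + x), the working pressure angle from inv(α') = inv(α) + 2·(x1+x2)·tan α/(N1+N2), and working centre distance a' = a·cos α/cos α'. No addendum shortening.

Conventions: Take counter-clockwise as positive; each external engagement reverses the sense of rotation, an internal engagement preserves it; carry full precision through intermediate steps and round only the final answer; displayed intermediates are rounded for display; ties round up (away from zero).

1.6293

topology: single-mesh involute geometry — m = 2.209, 45T/40T pair
base radii: r_b1 = 46.063833, r_b2 = 40.945629
tip radii: r_a1 = 51.911500, r_a2 = 46.389000
no profile shift: α' = α, a' = a
action lengths: √(r_a1²−r_b1²) = 23.935897, √(r_a2²−r_b2²) = 21.803550
base pitch p_b = π·m·cos α = 6.431724
CR = (23.935897 + 21.803550 − 93.882500·sin 22.06000°)/6.431724 = 1.629315
contact ratio ≈ 1.6293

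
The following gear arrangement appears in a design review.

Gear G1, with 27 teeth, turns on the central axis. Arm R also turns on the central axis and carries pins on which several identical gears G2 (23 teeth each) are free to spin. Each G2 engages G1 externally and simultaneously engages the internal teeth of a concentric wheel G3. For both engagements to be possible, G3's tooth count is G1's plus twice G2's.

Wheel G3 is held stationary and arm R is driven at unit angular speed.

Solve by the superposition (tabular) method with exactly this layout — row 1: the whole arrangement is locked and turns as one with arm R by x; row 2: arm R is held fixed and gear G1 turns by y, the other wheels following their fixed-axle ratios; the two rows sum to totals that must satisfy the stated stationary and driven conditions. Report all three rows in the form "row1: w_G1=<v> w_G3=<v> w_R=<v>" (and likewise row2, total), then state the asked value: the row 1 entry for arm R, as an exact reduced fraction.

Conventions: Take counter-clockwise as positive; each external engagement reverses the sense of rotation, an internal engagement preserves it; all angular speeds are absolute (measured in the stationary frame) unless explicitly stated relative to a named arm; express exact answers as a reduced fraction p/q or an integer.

recognized (axles ride arm R): planetary set, 27/23/73 teeth
row 1 (train locked, turned with arm): all members turn x
row 2: sun turns y, ring = −(27/73)·y, arm 0
boundary: total ω_ring = x − (27/73)·y = 0 and total ω_arm = x = 1  ⇒  y = 73/27, x = 1
row 2 ring = −(27/73)·73/27 = -1
totals (row 1 + row 2): sun 1 + 73/27 = 100/27, ring 1 + (-1) = 0, arm 1 + 0 = 1
asked cell (row1, arm) = 1

row1: w_G1=1 w_G3=1 w_R=1
row2: w_G1=73/27 w_G3=-1 w_R=0
total: w_G1=100/27 w_G3=0 w_R=1
asked value: 1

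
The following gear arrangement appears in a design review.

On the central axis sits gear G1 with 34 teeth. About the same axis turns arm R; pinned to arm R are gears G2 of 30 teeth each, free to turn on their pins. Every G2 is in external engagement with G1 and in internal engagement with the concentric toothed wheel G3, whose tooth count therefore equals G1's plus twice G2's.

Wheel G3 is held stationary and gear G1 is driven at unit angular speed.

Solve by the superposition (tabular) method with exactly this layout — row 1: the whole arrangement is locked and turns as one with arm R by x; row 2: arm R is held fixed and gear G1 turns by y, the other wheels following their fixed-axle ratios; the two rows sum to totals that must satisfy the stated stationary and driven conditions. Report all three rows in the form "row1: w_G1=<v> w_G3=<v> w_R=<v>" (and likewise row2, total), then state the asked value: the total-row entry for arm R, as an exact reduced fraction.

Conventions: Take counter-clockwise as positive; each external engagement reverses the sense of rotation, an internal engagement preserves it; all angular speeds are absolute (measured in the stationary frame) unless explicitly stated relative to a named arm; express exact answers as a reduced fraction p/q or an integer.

row1: w_G1=17/64 w_G3=17/64 w_R=17/64
row2: w_G1=47/64 w_G3=-17/64 w_R=0
total: w_G1=1 w_G3=0 w_R=17/64
asked value: 17/64

topology: planetary set — G1 34T / G2 30T / G3 94T, arm = carrier (Willis)
row 1 — lock + rotate with arm: ω_sun = ω_ring = ω_arm = x
row 2: sun turns y, ring = −(34/94)·y, arm 0
boundary: total ω_ring = x − (34/94)·y = 0 and total ω_sun = x + y = 1  ⇒  y = 47/64, x = 17/64
row 2 ring = −(34/94)·47/64 = -17/64
totals (row 1 + row 2): sun 17/64 + 47/64 = 1, ring 17/64 + (-17/64) = 0, arm 17/64 + 0 = 17/64
asked cell (total, arm) = 17/64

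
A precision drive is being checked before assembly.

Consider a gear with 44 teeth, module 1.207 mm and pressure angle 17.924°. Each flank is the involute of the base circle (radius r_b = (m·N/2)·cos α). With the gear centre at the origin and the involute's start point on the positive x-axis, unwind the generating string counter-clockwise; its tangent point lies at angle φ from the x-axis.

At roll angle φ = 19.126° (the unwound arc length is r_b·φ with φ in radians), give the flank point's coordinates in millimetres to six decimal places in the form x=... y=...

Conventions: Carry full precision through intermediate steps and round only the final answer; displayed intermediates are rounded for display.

x=26.633900 y=0.309784

class = single-mesh tooth geometry [base-circle involute, m = 1.207, 44T]
pitch radius r_p = m·N/2 = 1.207·44/2 = 26.554000
base radius r_b = r_p·cos α = 26.554000·cos 17.924° = 25.265217
roll angle φ = 19.126° = 0.33381167 rad
x = r_b·(cos φ + φ·sin φ) = 26.633900
y = r_b·(sin φ − φ·cos φ) = 0.309784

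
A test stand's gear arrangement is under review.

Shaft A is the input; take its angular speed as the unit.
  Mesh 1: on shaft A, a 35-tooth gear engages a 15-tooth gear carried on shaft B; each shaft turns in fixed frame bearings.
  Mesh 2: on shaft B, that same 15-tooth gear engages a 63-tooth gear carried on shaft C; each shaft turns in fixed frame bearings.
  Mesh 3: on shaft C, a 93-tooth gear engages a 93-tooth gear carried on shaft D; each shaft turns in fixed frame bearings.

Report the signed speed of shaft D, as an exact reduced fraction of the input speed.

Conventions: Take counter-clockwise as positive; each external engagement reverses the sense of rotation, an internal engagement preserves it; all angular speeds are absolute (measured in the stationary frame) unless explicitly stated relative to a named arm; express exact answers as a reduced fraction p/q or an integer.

3-mesh fixed-axis compound train (all bearings frame-fixed)
mesh 1 [35T→15T]: |ω|/ω_in = 1×35/15 = 7/3, sense flips to −
mesh 2 [15T→63T]: |ω|/ω_in = (7/3)×15/63 = 5/9, sense flips to +
mesh 3 [93T→93T]: |ω|/ω_in = (5/9)×93/93 = 5/9, sense flips to −
signed output speed (× input speed) = -5/9

-5/9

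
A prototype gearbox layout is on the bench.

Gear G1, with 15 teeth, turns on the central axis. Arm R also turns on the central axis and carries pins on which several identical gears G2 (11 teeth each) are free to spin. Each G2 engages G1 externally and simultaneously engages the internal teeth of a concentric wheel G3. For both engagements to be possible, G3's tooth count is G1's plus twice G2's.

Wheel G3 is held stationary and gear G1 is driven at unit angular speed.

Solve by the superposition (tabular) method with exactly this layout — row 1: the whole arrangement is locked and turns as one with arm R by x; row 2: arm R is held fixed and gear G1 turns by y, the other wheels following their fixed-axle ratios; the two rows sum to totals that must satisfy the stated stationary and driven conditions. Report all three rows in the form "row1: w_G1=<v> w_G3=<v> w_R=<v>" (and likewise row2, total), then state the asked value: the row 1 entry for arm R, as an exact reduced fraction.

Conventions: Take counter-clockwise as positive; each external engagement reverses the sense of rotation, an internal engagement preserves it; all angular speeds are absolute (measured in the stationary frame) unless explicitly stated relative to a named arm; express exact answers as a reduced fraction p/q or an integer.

row1: w_G1=15/52 w_G3=15/52 w_R=15/52
row2: w_G1=37/52 w_G3=-15/52 w_R=0
total: w_G1=1 w_G3=0 w_R=15/52
asked value: 15/52

planetary set (15T centre, 11T on arm, 37T internal) — Willis relation
superposition row 1 [locked train]: every member turns x
row 2 — arm fixed, fixed-axis ratios: sun y, ring −(15/37)·y, arm 0
boundary: total ω_ring = x − (15/37)·y = 0 and total ω_sun = x + y = 1  ⇒  y = 37/52, x = 15/52
row 2 ring = −(15/37)·37/52 = -15/52
totals (row 1 + row 2): sun 15/52 + 37/52 = 1, ring 15/52 + (-15/52) = 0, arm 15/52 + 0 = 15/52
asked cell (row1, arm) = 15/52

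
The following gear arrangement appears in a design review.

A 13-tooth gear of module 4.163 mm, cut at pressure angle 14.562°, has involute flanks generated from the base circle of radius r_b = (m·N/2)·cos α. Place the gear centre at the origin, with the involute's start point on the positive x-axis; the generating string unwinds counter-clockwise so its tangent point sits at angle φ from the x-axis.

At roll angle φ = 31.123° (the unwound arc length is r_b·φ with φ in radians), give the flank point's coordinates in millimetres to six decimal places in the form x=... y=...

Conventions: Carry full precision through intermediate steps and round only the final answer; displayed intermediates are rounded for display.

recognized (one wheel, involute flank): single-mesh tooth geometry, m = 4.163, N = 13
pitch radius r_p = m·N/2 = 4.163·13/2 = 27.059500
base radius r_b = r_p·cos α = 27.059500·cos 14.562° = 26.190244
roll angle φ = 31.123° = 0.54319882 rad
x = r_b·(cos φ + φ·sin φ) = 29.773768
y = r_b·(sin φ − φ·cos φ) = 1.358394

x=29.773768 y=1.358394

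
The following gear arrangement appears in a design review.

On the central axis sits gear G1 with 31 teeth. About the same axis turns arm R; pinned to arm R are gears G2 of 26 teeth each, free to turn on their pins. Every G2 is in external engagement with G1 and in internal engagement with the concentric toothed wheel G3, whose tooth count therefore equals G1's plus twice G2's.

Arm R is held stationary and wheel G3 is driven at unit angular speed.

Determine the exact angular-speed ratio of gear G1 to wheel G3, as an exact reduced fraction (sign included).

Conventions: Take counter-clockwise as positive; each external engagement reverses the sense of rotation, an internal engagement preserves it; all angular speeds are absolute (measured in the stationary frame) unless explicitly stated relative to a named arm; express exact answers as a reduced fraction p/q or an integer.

-83/31

recognized (axles ride arm R): planetary set, 31/26/83 teeth
ring teeth: 31 + 2·26 = 83
31(ω_sun−ω_arm) = −83(ω_ring−ω_arm),  ω_arm = 0, ω_ring = 1
ω_sun = 0 − (83/31)(1−0) = -83/31
ω_out/ω_in = -83/31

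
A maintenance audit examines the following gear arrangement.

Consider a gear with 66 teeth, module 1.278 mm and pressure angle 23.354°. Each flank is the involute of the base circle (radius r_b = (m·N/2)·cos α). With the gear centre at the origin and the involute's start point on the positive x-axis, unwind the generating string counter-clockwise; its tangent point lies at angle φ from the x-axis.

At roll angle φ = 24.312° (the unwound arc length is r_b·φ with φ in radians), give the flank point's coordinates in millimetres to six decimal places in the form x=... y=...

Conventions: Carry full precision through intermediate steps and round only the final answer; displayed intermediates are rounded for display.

x=42.049166 y=0.968401

single-mesh involute tooth geometry (66T wheel at module 1.278)
pitch radius r_p = m·N/2 = 1.278·66/2 = 42.174000
base radius r_b = r_p·cos α = 42.174000·cos 23.354° = 38.718818
roll angle φ = 24.312° = 0.42432445 rad
x = r_b·(cos φ + φ·sin φ) = 42.049166
y = r_b·(sin φ − φ·cos φ) = 0.968401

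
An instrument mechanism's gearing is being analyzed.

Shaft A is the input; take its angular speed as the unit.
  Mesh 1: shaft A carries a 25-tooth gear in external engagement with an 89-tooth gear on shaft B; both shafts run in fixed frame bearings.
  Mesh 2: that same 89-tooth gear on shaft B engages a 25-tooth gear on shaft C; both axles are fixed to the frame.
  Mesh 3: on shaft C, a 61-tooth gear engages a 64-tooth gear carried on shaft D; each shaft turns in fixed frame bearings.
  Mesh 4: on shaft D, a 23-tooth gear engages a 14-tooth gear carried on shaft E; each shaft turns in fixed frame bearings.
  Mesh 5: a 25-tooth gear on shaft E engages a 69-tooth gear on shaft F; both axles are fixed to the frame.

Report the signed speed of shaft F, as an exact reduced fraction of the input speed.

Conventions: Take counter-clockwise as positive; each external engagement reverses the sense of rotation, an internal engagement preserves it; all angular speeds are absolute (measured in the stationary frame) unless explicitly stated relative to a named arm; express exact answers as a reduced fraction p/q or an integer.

-1525/2688

5-mesh fixed-axis compound train (all bearings frame-fixed)
mesh 1 [25T→89T]: |ω|/ω_in = 1×25/89 = 25/89, sense flips to −
mesh 2 [89T→25T]: |ω|/ω_in = (25/89)×89/25 = 1, sense flips to +
mesh 3 [61T→64T]: |ω|/ω_in = 1×61/64 = 61/64, sense flips to −
mesh 4 [23T→14T]: |ω|/ω_in = (61/64)×23/14 = 1403/896, sense flips to +
mesh 5 [25T→69T]: |ω|/ω_in = (1403/896)×25/69 = 1525/2688, sense flips to −
signed output speed (× input speed) = -1525/2688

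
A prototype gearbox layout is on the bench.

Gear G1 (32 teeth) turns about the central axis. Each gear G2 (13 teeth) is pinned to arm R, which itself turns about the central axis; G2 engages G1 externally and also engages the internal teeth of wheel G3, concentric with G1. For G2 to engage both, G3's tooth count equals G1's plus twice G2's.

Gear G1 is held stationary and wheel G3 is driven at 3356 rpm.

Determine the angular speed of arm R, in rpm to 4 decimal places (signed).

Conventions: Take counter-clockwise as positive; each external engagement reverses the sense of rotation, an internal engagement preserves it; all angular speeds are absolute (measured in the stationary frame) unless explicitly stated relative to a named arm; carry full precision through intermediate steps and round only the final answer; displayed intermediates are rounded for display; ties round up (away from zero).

planetary set (32T centre, 13T on arm, 58T internal) — Willis relation
normalise by the input: solve with ω_ring = 1, then scale by 3356 rpm
ring teeth: 32 + 2·13 = 58
32(ω_sun−ω_arm) = −58(ω_ring−ω_arm),  ω_sun = 0, ω_ring = 1
32(0−ω_arm) = −58(1−ω_arm)  ⇒  90·ω_arm = 58  ⇒  ω_arm = 29/45
scale: ω_arm = 29/45 × 3356 rpm = +2162.7556 rpm

+2162.7556 rpm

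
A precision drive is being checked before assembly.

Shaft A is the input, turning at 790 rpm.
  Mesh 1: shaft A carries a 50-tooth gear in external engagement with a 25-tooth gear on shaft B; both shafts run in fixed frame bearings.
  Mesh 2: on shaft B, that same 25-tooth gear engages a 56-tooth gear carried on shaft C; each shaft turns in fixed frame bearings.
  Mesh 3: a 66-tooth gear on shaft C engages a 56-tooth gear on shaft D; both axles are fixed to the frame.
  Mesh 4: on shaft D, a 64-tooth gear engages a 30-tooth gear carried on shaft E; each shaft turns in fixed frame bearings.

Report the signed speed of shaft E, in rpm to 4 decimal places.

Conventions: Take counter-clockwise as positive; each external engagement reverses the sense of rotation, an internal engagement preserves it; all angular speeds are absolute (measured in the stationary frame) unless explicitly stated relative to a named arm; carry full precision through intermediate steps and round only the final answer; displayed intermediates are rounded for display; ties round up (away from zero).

+1773.4694 rpm

class = fixed-axis compound train [4 meshes; 4 ratios multiply, 4 sense flips]
mesh 1 [50T→25T]: ω = 790.0000×50/25 = 1580.0000 rpm, sense flips to −
mesh 2 [25T→56T]: ω = 1580.0000×25/56 = 705.3571 rpm, sense flips to +
mesh 3 [66T→56T]: ω = 705.3571×66/56 = 831.3138 rpm, sense flips to −
mesh 4 [64T→30T]: ω = 831.3138×64/30 = 1773.4694 rpm, sense flips to +
signed output speed = +1773.4694 rpm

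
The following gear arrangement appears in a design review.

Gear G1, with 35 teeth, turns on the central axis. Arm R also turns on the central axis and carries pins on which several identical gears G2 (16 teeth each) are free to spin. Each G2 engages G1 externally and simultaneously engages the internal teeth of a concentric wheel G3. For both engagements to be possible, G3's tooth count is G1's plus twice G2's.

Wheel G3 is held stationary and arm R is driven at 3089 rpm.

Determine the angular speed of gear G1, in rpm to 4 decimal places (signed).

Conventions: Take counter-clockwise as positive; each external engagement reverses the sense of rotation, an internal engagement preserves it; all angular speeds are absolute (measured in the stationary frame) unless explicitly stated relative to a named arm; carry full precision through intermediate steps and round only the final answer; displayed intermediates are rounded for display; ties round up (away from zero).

+9002.2286 rpm

topology: planetary set — G1 35T / G2 16T / G3 67T, arm = carrier (Willis)
normalise by the input: solve with ω_arm = 1, then scale by 3089 rpm
ring teeth: 35 + 2·16 = 67
35(ω_sun−ω_arm) = −67(ω_ring−ω_arm),  ω_ring = 0, ω_arm = 1
ω_sun = 1 − (67/35)(0−1) = 102/35
scale: ω_sun = 102/35 × 3089 rpm = +9002.2286 rpm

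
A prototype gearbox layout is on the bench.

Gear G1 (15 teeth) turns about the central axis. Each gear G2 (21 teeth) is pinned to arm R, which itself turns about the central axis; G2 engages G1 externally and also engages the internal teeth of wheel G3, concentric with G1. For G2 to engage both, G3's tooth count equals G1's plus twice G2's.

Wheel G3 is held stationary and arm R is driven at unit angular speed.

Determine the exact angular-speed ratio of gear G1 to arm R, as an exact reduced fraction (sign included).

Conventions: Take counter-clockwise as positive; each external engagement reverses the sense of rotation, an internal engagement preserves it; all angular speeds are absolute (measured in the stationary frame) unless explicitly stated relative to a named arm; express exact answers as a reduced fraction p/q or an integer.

recognized (axles ride arm R): planetary set, 15/21/57 teeth
ring teeth: 15 + 2·21 = 57
15(ω_sun−ω_arm) = −57(ω_ring−ω_arm),  ω_ring = 0, ω_arm = 1
ω_sun = 1 − (57/15)(0−1) = 24/5
ω_out/ω_in = 24/5

24/5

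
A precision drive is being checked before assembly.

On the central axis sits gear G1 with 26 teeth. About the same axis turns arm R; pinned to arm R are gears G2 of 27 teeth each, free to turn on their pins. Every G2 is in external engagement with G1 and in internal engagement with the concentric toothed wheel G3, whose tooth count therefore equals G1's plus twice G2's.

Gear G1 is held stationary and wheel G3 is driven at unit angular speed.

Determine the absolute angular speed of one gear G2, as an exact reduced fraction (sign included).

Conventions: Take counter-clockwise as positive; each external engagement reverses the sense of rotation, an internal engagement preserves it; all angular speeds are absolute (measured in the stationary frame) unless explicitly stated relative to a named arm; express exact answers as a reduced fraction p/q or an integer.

topology: planetary set — G1 26T / G2 27T / G3 80T, arm = carrier (Willis)
ring teeth: 26 + 2·27 = 80
26(ω_sun−ω_arm) = −80(ω_ring−ω_arm),  ω_sun = 0, ω_ring = 1
26(0−ω_arm) = −80(1−ω_arm)  ⇒  106·ω_arm = 80  ⇒  ω_arm = 40/53
sun–planet mesh: 26·(0−40/53) = −27·(ω_p−ω_arm)  ⇒  ω_p−ω_arm = 1040/1431
ω_p = 40/53 + 1040/1431 = 40/27
exact speed ratio = 40/27

40/27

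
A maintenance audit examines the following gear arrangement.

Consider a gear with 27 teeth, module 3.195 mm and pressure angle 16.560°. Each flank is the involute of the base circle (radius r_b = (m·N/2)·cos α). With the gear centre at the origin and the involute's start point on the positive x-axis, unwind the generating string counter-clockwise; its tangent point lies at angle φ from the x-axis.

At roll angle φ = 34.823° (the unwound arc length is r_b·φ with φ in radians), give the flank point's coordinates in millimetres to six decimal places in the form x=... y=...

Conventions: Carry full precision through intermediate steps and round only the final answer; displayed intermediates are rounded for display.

x=48.288576 y=2.981178

recognized (one wheel, involute flank): single-mesh tooth geometry, m = 3.195, N = 27
pitch radius r_p = m·N/2 = 3.195·27/2 = 43.132500
base radius r_b = r_p·cos α = 43.132500·cos 16.560° = 41.343441
roll angle φ = 34.823° = 0.60777601 rad
x = r_b·(cos φ + φ·sin φ) = 48.288576
y = r_b·(sin φ − φ·cos φ) = 2.981178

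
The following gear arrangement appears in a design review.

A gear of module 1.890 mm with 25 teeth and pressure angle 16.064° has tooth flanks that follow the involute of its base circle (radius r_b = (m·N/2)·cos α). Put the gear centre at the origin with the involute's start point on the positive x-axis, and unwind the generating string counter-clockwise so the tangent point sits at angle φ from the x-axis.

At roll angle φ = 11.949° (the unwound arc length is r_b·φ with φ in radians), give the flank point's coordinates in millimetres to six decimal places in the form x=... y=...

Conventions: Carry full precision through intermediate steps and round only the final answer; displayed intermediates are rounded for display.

x=23.190863 y=0.068342

recognized (one wheel, involute flank): single-mesh tooth geometry, m = 1.890, N = 25
pitch radius r_p = m·N/2 = 1.890·25/2 = 23.625000
base radius r_b = r_p·cos α = 23.625000·cos 16.064° = 22.702520
roll angle φ = 11.949° = 0.20854939 rad
x = r_b·(cos φ + φ·sin φ) = 23.190863
y = r_b·(sin φ − φ·cos φ) = 0.068342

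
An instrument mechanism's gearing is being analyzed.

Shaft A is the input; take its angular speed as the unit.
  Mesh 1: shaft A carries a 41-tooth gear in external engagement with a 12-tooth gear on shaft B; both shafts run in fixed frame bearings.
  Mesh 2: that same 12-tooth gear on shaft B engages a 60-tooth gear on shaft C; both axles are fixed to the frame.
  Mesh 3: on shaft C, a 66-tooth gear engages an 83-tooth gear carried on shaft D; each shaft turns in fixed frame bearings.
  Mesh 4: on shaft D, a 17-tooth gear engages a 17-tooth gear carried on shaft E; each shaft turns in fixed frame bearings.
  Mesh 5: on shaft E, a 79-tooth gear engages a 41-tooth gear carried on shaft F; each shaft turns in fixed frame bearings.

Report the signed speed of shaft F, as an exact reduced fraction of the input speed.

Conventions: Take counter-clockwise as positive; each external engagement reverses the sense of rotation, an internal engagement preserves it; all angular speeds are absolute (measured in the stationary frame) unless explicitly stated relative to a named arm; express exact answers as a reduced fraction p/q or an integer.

5-mesh fixed-axis compound train (all bearings frame-fixed)
mesh 1 [41T→12T]: |ω|/ω_in = 1×41/12 = 41/12, sense flips to −
mesh 2 [12T→60T]: |ω|/ω_in = (41/12)×12/60 = 41/60, sense flips to +
mesh 3 [66T→83T]: |ω|/ω_in = (41/60)×66/83 = 451/830, sense flips to −
mesh 4 [17T→17T]: |ω|/ω_in = (451/830)×17/17 = 451/830, sense flips to +
mesh 5 [79T→41T]: |ω|/ω_in = (451/830)×79/41 = 869/830, sense flips to −
signed output speed (× input speed) = -869/830

-869/830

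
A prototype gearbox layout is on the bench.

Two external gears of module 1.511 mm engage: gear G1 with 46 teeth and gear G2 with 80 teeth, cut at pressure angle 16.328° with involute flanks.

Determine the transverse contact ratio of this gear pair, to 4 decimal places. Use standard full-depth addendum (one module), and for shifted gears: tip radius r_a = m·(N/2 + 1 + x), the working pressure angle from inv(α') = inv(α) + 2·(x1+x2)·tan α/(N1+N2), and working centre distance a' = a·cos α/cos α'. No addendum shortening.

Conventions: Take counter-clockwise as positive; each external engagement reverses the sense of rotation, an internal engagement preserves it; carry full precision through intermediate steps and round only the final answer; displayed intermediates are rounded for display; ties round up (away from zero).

2.0286

topology: single-mesh involute geometry — m = 1.511, 46T/80T pair
base radii: r_b1 = 33.351343, r_b2 = 58.002335
tip radii: r_a1 = 36.264000, r_a2 = 61.951000
no profile shift: α' = α, a' = a
action lengths: √(r_a1²−r_b1²) = 14.239580, √(r_a2²−r_b2²) = 21.763629
base pitch p_b = π·m·cos α = 4.555493
CR = (14.239580 + 21.763629 − 95.193000·sin 16.32800°)/4.555493 = 2.028552
contact ratio ≈ 2.0286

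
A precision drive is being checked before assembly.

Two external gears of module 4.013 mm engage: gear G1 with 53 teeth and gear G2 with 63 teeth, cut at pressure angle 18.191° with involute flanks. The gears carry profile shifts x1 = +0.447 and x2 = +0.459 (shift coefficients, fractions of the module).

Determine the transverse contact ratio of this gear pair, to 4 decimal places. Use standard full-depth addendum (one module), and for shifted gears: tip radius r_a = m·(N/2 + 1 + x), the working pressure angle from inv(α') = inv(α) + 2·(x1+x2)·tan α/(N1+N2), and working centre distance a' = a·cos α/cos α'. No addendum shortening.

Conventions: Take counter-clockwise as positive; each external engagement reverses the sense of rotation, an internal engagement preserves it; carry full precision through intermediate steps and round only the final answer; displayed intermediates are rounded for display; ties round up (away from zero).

class = single-mesh tooth geometry [involute pair 53T × 63T, m = 4.013]
base radii: r_b1 = 101.029519, r_b2 = 120.091692
tip radii: r_a1 = 112.151311, r_a2 = 132.264467
inv(α') = inv(18.191°) + 2·(+0.447+0.459)·tan α/(53+63) = 0.01624948  ⇒  α' = 20.56425°
a' = a·cos α / cos α' = 232.7540·cos 18.191°/cos 20.56425° = 236.170244
action lengths: √(r_a1²−r_b1²) = 48.692431, √(r_a2²−r_b2²) = 55.424495
base pitch p_b = π·m·cos α = 11.977117
CR = (48.692431 + 55.424495 − 236.170244·sin 20.56425°)/11.977117 = 1.766731
contact ratio ≈ 1.7667

1.7667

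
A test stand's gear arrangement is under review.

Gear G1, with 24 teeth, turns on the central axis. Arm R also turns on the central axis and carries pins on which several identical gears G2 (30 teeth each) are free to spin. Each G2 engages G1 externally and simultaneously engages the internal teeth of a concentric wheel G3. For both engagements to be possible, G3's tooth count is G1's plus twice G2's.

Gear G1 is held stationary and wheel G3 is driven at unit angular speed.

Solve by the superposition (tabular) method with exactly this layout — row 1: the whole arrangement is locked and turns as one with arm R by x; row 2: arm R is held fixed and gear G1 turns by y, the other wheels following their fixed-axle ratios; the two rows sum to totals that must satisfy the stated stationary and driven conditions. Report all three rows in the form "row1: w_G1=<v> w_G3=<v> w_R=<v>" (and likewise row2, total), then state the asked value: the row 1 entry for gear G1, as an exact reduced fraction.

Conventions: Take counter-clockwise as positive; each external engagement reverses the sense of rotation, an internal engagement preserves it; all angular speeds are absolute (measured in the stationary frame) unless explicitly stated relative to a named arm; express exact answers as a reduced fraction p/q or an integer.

row1: w_G1=7/9 w_G3=7/9 w_R=7/9
row2: w_G1=-7/9 w_G3=2/9 w_R=0
total: w_G1=0 w_G3=1 w_R=7/9
asked value: 7/9

topology: planetary set — G1 24T / G2 30T / G3 84T, arm = carrier (Willis)
superposition row 1 [locked train]: every member turns x
row 2: sun turns y, ring = −(24/84)·y, arm 0
boundary: total ω_sun = x + y = 0 and total ω_ring = x − (24/84)·y = 1  ⇒  y = -7/9, x = 7/9
row 2 ring = −(24/84)·(-7/9) = 2/9
totals (row 1 + row 2): sun 7/9 + (-7/9) = 0, ring 7/9 + 2/9 = 1, arm 7/9 + 0 = 7/9
asked cell (row1, sun) = 7/9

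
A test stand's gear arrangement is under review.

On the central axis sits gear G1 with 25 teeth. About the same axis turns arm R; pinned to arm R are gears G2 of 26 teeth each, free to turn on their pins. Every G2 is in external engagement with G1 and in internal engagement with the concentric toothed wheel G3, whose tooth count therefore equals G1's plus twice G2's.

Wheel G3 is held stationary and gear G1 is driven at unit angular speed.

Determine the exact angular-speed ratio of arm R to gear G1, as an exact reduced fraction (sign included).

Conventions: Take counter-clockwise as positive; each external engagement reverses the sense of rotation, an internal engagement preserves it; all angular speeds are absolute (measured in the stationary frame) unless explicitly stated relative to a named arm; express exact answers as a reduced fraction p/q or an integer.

25/102

recognized (axles ride arm R): planetary set, 25/26/77 teeth
ring teeth: 25 + 2·26 = 77
25(ω_sun−ω_arm) = −77(ω_ring−ω_arm),  ω_ring = 0, ω_sun = 1
25(1−ω_arm) = −77(0−ω_arm)  ⇒  102·ω_arm = 25  ⇒  ω_arm = 25/102
ω_out/ω_in = 25/102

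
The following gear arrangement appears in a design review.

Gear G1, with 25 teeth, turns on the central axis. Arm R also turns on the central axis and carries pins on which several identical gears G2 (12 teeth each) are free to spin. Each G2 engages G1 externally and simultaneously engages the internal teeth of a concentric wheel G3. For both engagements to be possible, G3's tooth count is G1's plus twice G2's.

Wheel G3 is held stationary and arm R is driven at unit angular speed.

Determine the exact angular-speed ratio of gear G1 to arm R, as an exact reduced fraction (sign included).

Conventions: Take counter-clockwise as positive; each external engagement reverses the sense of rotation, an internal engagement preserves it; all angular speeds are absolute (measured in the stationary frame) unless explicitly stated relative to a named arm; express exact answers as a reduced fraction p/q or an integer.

74/25

recognized (axles ride arm R): planetary set, 25/12/49 teeth
ring teeth: 25 + 2·12 = 49
25(ω_sun−ω_arm) = −49(ω_ring−ω_arm),  ω_ring = 0, ω_arm = 1
ω_sun = 1 − (49/25)(0−1) = 74/25
ω_out/ω_in = 74/25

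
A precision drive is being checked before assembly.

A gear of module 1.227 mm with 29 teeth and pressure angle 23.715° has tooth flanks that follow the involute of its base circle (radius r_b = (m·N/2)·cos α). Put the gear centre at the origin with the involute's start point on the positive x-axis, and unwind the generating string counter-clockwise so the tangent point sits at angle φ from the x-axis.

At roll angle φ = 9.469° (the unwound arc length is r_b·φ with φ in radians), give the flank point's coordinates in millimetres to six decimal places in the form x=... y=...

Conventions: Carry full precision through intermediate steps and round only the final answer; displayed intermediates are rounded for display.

x=16.510071 y=0.024442

class = single-mesh tooth geometry [base-circle involute, m = 1.227, 29T]
pitch radius r_p = m·N/2 = 1.227·29/2 = 17.791500
base radius r_b = r_p·cos α = 17.791500·cos 23.715° = 16.289138
roll angle φ = 9.469° = 0.16526523 rad
x = r_b·(cos φ + φ·sin φ) = 16.510071
y = r_b·(sin φ − φ·cos φ) = 0.024442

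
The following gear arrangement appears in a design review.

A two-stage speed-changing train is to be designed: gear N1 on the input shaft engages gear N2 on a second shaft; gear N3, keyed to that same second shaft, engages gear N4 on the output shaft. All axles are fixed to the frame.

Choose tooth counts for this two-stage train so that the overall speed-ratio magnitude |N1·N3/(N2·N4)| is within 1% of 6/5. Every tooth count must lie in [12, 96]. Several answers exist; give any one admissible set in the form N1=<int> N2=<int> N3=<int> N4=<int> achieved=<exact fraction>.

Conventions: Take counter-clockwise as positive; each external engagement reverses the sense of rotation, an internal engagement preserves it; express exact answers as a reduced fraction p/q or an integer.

N1=12 N2=15 N3=18 N4=12 achieved=6/5

2-stage fixed-axis compound train for ratio 6/5
target = 6/5 in lowest terms: an exact hit needs N1·N3 = k·6 and N2·N4 = k·5 for one integer k, every count in [12, 96]; additionally prefer no 1:1 stage (N1 ≠ N2, N3 ≠ N4)
k = 1…35: no 1:1-free in-range split of k·6 and k·5 into factor pairs; take k = 36
k = 36: N1·N3 = 216 = 12·18, N2·N4 = 180 = 15·12
achieved = 12·18/(15·12) = 6/5; |achieved − target| = 0 ≤ 3/250 ✓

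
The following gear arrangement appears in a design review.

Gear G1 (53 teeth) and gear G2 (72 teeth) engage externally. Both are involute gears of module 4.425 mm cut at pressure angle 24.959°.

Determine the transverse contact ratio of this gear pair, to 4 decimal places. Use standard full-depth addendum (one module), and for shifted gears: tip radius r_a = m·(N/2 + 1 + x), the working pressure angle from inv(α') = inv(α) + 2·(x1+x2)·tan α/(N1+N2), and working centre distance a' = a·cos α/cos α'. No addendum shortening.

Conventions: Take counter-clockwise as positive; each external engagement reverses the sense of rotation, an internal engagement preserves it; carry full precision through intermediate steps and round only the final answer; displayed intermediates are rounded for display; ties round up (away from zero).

topology: single-mesh involute geometry — m = 4.425, 53T/72T pair
base radii: r_b1 = 106.311352, r_b2 = 144.422969
tip radii: r_a1 = 121.687500, r_a2 = 163.725000
no profile shift: α' = α, a' = a
action lengths: √(r_a1²−r_b1²) = 59.209324, √(r_a2²−r_b2²) = 77.122511
base pitch p_b = π·m·cos α = 12.603282
CR = (59.209324 + 77.122511 − 276.562500·sin 24.95900°)/12.603282 = 1.557599
contact ratio ≈ 1.5576

1.5576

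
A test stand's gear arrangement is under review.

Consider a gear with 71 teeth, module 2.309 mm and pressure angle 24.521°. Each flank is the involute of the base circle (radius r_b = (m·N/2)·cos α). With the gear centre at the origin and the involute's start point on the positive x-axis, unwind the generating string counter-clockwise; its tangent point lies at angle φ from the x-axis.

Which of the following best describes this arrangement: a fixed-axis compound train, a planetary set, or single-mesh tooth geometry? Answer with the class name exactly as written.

single-mesh tooth geometry

recognized (one wheel, involute flank): single-mesh tooth geometry, m = 2.309, N = 71
classification: single-mesh tooth geometry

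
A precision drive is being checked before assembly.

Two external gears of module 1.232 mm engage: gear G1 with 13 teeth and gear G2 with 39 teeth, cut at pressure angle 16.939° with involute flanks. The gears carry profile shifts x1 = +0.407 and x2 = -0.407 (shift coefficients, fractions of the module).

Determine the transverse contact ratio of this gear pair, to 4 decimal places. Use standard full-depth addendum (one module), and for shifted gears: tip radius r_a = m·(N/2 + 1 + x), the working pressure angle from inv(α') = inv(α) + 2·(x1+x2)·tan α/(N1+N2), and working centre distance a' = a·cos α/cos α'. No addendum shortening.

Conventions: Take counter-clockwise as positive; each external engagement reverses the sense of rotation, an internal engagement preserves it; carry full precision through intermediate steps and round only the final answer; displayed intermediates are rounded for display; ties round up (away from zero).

single-mesh involute tooth geometry (13T engaging 39T at module 1.232)
base radii: r_b1 = 7.660577, r_b2 = 22.981730
tip radii: r_a1 = 9.741424, r_a2 = 24.754576
inv(α') = inv(16.939°) + 2·(+0.407-0.407)·tan α/(13+39) = 0.00892557  ⇒  α' = 16.93900°
a' = a·cos α / cos α' = 32.0320·cos 16.939°/cos 16.93900° = 32.032000
action lengths: √(r_a1²−r_b1²) = 6.017550, √(r_a2²−r_b2²) = 9.199407
base pitch p_b = π·m·cos α = 3.702525
CR = (6.017550 + 9.199407 − 32.032000·sin 16.93900°)/3.702525 = 1.589274
contact ratio ≈ 1.5893

1.5893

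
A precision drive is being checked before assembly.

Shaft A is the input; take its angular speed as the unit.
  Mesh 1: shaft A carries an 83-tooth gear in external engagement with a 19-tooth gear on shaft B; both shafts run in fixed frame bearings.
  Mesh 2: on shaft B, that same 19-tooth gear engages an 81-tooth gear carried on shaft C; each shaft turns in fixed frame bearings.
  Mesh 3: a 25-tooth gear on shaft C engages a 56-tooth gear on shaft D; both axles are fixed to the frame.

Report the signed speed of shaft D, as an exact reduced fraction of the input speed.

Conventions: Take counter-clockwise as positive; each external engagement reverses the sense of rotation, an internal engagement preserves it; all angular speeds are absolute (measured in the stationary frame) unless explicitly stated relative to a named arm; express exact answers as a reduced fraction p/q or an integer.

3-mesh fixed-axis compound train (all bearings frame-fixed)
mesh 1 [83T→19T]: |ω|/ω_in = 1×83/19 = 83/19, sense flips to −
mesh 2 [19T→81T]: |ω|/ω_in = (83/19)×19/81 = 83/81, sense flips to +
mesh 3 [25T→56T]: |ω|/ω_in = (83/81)×25/56 = 2075/4536, sense flips to −
signed output speed (× input speed) = -2075/4536

-2075/4536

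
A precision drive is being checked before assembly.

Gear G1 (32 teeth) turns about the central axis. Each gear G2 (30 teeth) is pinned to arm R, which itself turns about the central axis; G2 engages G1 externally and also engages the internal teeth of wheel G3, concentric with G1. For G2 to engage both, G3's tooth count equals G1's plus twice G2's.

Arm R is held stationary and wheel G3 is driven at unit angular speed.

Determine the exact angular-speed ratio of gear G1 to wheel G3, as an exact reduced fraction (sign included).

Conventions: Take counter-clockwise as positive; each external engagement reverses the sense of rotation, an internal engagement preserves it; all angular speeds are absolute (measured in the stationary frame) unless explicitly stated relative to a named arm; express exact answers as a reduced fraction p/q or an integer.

class = planetary set [G3 = 32+2·30 = 92; Willis about the carrier]
ring teeth: 32 + 2·30 = 92
32(ω_sun−ω_arm) = −92(ω_ring−ω_arm),  ω_arm = 0, ω_ring = 1
ω_sun = 0 − (92/32)(1−0) = -23/8
ω_out/ω_in = -23/8

-23/8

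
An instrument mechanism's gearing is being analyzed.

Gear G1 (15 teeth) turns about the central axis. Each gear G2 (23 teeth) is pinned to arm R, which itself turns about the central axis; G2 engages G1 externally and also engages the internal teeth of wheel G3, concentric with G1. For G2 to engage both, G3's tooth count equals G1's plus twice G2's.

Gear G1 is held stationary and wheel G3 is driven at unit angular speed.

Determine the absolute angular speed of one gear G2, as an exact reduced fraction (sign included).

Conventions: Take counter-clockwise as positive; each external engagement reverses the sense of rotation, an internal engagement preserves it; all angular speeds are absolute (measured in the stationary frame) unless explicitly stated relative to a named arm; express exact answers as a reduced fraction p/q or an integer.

61/46

class = planetary set [G3 = 15+2·23 = 61; Willis about the carrier]
ring teeth: 15 + 2·23 = 61
15(ω_sun−ω_arm) = −61(ω_ring−ω_arm),  ω_sun = 0, ω_ring = 1
15(0−ω_arm) = −61(1−ω_arm)  ⇒  76·ω_arm = 61  ⇒  ω_arm = 61/76
sun–planet mesh: 15·(0−61/76) = −23·(ω_p−ω_arm)  ⇒  ω_p−ω_arm = 915/1748
ω_p = 61/76 + 915/1748 = 61/46
exact speed ratio = 61/46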